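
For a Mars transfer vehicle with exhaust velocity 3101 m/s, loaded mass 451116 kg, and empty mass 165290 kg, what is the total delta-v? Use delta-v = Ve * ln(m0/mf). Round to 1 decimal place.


Step 1: Mass ratio m0/mf = 451116 / 165290 = 2.72924
Step 2: ln(2.72924) = 1.004023
Step 3: delta-v = 3101 * 1.004023 = 3113.5 m/s

3113.5


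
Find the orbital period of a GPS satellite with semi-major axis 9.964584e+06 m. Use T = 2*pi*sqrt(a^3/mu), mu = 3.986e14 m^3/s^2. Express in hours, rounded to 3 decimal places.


Step 1: a^3 / mu = 9.894128e+20 / 3.986e14 = 2.482220e+06
Step 2: sqrt(2.482220e+06) = 1575.5062 s
Step 3: T = 2*pi * 1575.5062 = 9899.2 s
Step 4: T in hours = 9899.2 / 3600 = 2.750 hours

2.750


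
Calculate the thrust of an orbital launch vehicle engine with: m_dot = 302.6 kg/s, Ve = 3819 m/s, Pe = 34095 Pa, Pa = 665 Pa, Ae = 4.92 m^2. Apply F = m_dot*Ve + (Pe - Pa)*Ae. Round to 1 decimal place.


Step 1: Momentum thrust = m_dot * Ve = 302.6 * 3819 = 1155629.4 N
Step 2: Pressure thrust = (Pe - Pa) * Ae = (34095 - 665) * 4.92 = 164475.60 N
Step 3: Total thrust F = 1155629.4 + 164475.60 = 1320105.0 N

1320105.0


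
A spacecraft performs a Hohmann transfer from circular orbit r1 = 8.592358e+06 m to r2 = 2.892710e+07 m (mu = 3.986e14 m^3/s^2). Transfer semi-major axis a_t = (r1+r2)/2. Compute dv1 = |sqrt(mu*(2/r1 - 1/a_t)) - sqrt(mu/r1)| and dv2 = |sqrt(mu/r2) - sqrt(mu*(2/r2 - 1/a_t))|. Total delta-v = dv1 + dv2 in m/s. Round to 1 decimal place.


Step 1: Transfer semi-major axis a_t = (8.592358e+06 + 2.892710e+07) / 2 = 1.875973e+07 m
Step 2: v1 (circular at r1) = sqrt(mu/r1) = 6811.02 m/s
Step 3: v_t1 = sqrt(mu*(2/r1 - 1/a_t)) = 8457.69 m/s
Step 4: dv1 = |8457.69 - 6811.02| = 1646.66 m/s
Step 5: v2 (circular at r2) = 3712.07 m/s, v_t2 = 2512.23 m/s
Step 6: dv2 = |3712.07 - 2512.23| = 1199.84 m/s
Step 7: Total delta-v = 1646.66 + 1199.84 = 2846.5 m/s

2846.5


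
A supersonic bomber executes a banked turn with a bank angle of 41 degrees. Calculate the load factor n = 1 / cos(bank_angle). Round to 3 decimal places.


Step 1: Convert 41 degrees to radians = 0.715585
Step 2: cos(41 deg) = 0.75471
Step 3: n = 1 / 0.75471 = 1.325

1.325


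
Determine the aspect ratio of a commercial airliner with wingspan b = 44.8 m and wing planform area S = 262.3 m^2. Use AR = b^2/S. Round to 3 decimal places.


Step 1: b^2 = 44.8^2 = 2007.04
Step 2: AR = 2007.04 / 262.3 = 7.652

7.652


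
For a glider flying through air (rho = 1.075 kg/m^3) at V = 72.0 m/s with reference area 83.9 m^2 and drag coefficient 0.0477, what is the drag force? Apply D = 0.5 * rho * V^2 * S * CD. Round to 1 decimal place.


Step 1: Dynamic pressure q = 0.5 * 1.075 * 72.0^2 = 2786.4 Pa
Step 2: Drag D = q * S * CD = 2786.4 * 83.9 * 0.0477
Step 3: D = 11151.3 N

11151.3


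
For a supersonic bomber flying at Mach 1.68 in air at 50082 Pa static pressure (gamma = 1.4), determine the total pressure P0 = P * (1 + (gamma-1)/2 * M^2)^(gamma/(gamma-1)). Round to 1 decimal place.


Step 1: (gamma-1)/2 * M^2 = 0.2 * 2.8224 = 0.56448
Step 2: 1 + 0.56448 = 1.56448
Step 3: Exponent gamma/(gamma-1) = 3.5
Step 4: P0 = 50082 * 1.56448^3.5 = 239870.4 Pa

239870.4


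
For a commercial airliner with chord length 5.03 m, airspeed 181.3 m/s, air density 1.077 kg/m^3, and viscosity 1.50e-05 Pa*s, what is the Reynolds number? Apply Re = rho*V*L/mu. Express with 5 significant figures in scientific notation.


Step 1: Numerator = rho * V * L = 1.077 * 181.3 * 5.03 = 982.158303
Step 2: Re = 982.158303 / 1.50e-05
Step 3: Re = 6.5477e+07

6.5477e+07


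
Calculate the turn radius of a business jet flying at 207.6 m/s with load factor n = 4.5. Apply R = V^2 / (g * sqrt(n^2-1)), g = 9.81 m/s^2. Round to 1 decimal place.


Step 1: V^2 = 207.6^2 = 43097.76
Step 2: n^2 - 1 = 4.5^2 - 1 = 19.25
Step 3: sqrt(19.25) = 4.387482
Step 4: R = 43097.76 / (9.81 * 4.387482) = 1001.3 m

1001.3


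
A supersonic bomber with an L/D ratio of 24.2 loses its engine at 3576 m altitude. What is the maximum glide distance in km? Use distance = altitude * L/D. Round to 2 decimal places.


Step 1: Glide distance = altitude * L/D = 3576 * 24.2 = 86539.2 m
Step 2: Convert to km: 86539.2 / 1000 = 86.54 km

86.54


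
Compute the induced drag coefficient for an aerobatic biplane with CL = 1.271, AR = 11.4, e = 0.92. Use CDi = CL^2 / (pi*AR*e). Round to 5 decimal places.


Step 1: CL^2 = 1.271^2 = 1.615441
Step 2: pi * AR * e = 3.14159 * 11.4 * 0.92 = 32.949024
Step 3: CDi = 1.615441 / 32.949024 = 0.04903

0.04903


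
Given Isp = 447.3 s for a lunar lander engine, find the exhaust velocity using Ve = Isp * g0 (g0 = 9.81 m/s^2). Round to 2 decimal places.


Step 1: Ve = Isp * g0 = 447.3 * 9.81
Step 2: Ve = 4388.01 m/s

4388.01


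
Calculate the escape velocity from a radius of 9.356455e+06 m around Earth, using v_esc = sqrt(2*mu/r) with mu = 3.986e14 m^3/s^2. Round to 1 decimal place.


Step 1: 2*mu/r = 2 * 3.986e14 / 9.356455e+06 = 85203209.9764
Step 2: v_esc = sqrt(85203209.9764) = 9230.6 m/s

9230.6


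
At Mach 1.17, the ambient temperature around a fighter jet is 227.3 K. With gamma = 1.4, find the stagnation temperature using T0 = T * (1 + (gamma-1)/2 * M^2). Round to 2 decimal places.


Step 1: (gamma-1)/2 = 0.2
Step 2: M^2 = 1.3689
Step 3: 1 + 0.2 * 1.3689 = 1.27378
Step 4: T0 = 227.3 * 1.27378 = 289.53 K

289.53


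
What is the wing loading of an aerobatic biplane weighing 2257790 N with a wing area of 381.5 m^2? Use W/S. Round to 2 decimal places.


Step 1: Wing loading = W / S = 2257790 / 381.5
Step 2: Wing loading = 5918.19 N/m^2

5918.19


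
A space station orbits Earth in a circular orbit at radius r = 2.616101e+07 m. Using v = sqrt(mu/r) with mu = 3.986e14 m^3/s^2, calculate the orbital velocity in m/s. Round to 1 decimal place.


Step 1: mu / r = 3.986e14 / 2.616101e+07 = 15236414.802
Step 2: v = sqrt(15236414.802) = 3903.4 m/s

3903.4


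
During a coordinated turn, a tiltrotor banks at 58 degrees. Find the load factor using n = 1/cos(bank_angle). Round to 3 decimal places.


Step 1: Convert 58 degrees to radians = 1.012291
Step 2: cos(58 deg) = 0.529919
Step 3: n = 1 / 0.529919 = 1.887

1.887


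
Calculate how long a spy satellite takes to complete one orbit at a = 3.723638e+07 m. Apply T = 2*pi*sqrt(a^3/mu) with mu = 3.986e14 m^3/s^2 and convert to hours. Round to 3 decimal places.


Step 1: a^3 / mu = 5.163003e+22 / 3.986e14 = 1.295284e+08
Step 2: sqrt(1.295284e+08) = 11381.0553 s
Step 3: T = 2*pi * 11381.0553 = 71509.28 s
Step 4: T in hours = 71509.28 / 3600 = 19.864 hours

19.864


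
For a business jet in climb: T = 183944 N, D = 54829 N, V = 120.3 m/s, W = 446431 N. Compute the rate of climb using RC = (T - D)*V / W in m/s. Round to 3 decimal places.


Step 1: Excess thrust = T - D = 183944 - 54829 = 129115 N
Step 2: Excess power = 129115 * 120.3 = 15532534.5 W
Step 3: RC = 15532534.5 / 446431 = 34.793 m/s

34.793


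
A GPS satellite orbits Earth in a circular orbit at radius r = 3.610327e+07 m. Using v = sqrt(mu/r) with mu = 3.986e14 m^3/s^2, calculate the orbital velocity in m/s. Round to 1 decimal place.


Step 1: mu / r = 3.986e14 / 3.610327e+07 = 11040551.1745
Step 2: v = sqrt(11040551.1745) = 3322.7 m/s

3322.7


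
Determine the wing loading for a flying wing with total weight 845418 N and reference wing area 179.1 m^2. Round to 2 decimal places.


Step 1: Wing loading = W / S = 845418 / 179.1
Step 2: Wing loading = 4720.37 N/m^2

4720.37


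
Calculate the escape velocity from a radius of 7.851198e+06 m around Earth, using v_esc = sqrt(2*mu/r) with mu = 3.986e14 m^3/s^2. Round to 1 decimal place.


Step 1: 2*mu/r = 2 * 3.986e14 / 7.851198e+06 = 101538644.1662
Step 2: v_esc = sqrt(101538644.1662) = 10076.6 m/s

10076.6


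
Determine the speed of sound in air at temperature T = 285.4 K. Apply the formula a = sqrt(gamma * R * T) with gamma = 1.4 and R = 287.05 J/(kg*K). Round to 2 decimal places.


Step 1: gamma * R * T = 1.4 * 287.05 * 285.4 = 114693.698
Step 2: a = sqrt(114693.698) = 338.66 m/s

338.66


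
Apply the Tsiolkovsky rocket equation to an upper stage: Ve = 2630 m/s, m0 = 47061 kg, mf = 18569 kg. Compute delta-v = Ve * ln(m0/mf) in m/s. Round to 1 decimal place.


Step 1: Mass ratio m0/mf = 47061 / 18569 = 2.534385
Step 2: ln(2.534385) = 0.929951
Step 3: delta-v = 2630 * 0.929951 = 2445.8 m/s

2445.8


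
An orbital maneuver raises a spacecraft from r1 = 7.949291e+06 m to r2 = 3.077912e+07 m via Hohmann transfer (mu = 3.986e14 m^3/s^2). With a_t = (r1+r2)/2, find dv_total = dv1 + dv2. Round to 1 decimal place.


Step 1: Transfer semi-major axis a_t = (7.949291e+06 + 3.077912e+07) / 2 = 1.936421e+07 m
Step 2: v1 (circular at r1) = sqrt(mu/r1) = 7081.16 m/s
Step 3: v_t1 = sqrt(mu*(2/r1 - 1/a_t)) = 8927.56 m/s
Step 4: dv1 = |8927.56 - 7081.16| = 1846.4 m/s
Step 5: v2 (circular at r2) = 3598.66 m/s, v_t2 = 2305.71 m/s
Step 6: dv2 = |3598.66 - 2305.71| = 1292.95 m/s
Step 7: Total delta-v = 1846.4 + 1292.95 = 3139.3 m/s

3139.3


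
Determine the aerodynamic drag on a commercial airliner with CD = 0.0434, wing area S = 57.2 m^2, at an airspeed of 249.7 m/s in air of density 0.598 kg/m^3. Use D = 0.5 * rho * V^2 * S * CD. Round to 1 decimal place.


Step 1: Dynamic pressure q = 0.5 * 0.598 * 249.7^2 = 18642.6769 Pa
Step 2: Drag D = q * S * CD = 18642.6769 * 57.2 * 0.0434
Step 3: D = 46280.1 N

46280.1


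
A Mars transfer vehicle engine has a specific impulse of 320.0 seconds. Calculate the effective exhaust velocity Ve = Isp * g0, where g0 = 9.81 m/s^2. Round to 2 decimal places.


Step 1: Ve = Isp * g0 = 320.0 * 9.81
Step 2: Ve = 3139.20 m/s

3139.20


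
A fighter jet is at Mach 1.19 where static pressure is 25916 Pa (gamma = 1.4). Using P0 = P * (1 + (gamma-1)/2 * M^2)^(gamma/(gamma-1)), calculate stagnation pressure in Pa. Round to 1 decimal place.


Step 1: (gamma-1)/2 * M^2 = 0.2 * 1.4161 = 0.28322
Step 2: 1 + 0.28322 = 1.28322
Step 3: Exponent gamma/(gamma-1) = 3.5
Step 4: P0 = 25916 * 1.28322^3.5 = 62032.9 Pa

62032.9


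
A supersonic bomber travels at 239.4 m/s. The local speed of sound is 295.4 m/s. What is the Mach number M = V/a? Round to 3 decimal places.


Step 1: M = V / a = 239.4 / 295.4
Step 2: M = 0.810

0.810


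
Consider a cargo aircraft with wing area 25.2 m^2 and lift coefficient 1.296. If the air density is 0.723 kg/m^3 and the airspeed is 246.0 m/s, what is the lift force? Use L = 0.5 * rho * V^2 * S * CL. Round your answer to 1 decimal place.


Step 1: Calculate dynamic pressure q = 0.5 * 0.723 * 246.0^2 = 0.5 * 0.723 * 60516.0 = 21876.534 Pa
Step 2: Multiply by wing area and lift coefficient: L = 21876.534 * 25.2 * 1.296
Step 3: L = 551288.6568 * 1.296 = 714470.1 N

714470.1


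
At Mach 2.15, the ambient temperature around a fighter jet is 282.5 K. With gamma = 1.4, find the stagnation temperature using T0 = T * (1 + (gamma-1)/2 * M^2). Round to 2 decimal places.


Step 1: (gamma-1)/2 = 0.2
Step 2: M^2 = 4.6225
Step 3: 1 + 0.2 * 4.6225 = 1.9245
Step 4: T0 = 282.5 * 1.9245 = 543.67 K

543.67


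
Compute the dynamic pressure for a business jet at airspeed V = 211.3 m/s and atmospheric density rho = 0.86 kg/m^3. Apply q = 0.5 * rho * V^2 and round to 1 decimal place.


Step 1: V^2 = 211.3^2 = 44647.69
Step 2: q = 0.5 * 0.86 * 44647.69
Step 3: q = 19198.5 Pa

19198.5


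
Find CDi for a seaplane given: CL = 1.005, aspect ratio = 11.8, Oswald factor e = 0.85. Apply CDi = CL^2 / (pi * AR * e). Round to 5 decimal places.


Step 1: CL^2 = 1.005^2 = 1.010025
Step 2: pi * AR * e = 3.14159 * 11.8 * 0.85 = 31.510174
Step 3: CDi = 1.010025 / 31.510174 = 0.03205

0.03205


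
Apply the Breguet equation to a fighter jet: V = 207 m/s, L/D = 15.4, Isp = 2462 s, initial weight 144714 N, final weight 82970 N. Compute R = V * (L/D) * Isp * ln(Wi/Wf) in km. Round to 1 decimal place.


Step 1: Coefficient = V * (L/D) * Isp = 207 * 15.4 * 2462 = 7848363.6 m
Step 2: Wi/Wf = 144714 / 82970 = 1.744173
Step 3: ln(1.744173) = 0.55628
Step 4: R = 7848363.6 * 0.55628 = 4365889.9 m = 4365.9 km

4365.9


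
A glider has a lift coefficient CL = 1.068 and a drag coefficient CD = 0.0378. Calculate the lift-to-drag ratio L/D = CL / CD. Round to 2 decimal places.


Step 1: L/D = CL / CD = 1.068 / 0.0378
Step 2: L/D = 28.25

28.25


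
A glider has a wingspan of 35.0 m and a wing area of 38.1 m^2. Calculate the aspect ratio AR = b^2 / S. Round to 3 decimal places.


Step 1: b^2 = 35.0^2 = 1225.0
Step 2: AR = 1225.0 / 38.1 = 32.152

32.152


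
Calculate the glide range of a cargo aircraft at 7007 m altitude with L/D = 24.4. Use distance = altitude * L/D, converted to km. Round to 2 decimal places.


Step 1: Glide distance = altitude * L/D = 7007 * 24.4 = 170970.8 m
Step 2: Convert to km: 170970.8 / 1000 = 170.97 km

170.97


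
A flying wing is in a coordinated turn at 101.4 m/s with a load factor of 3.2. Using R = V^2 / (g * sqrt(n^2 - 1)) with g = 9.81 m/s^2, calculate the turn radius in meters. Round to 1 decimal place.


Step 1: V^2 = 101.4^2 = 10281.96
Step 2: n^2 - 1 = 3.2^2 - 1 = 9.24
Step 3: sqrt(9.24) = 3.039737
Step 4: R = 10281.96 / (9.81 * 3.039737) = 344.8 m

344.8


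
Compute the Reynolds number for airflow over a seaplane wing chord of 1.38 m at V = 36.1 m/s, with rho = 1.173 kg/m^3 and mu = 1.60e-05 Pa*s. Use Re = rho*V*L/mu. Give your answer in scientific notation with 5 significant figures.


Step 1: Numerator = rho * V * L = 1.173 * 36.1 * 1.38 = 58.436514
Step 2: Re = 58.436514 / 1.60e-05
Step 3: Re = 3.6523e+06

3.6523e+06


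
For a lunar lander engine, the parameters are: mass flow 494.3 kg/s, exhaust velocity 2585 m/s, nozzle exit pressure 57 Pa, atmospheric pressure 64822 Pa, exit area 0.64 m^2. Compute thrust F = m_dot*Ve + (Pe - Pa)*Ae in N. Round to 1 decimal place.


Step 1: Momentum thrust = m_dot * Ve = 494.3 * 2585 = 1277765.5 N
Step 2: Pressure thrust = (Pe - Pa) * Ae = (57 - 64822) * 0.64 = -41449.60 N
Step 3: Total thrust F = 1277765.5 + -41449.60 = 1236315.9 N

1236315.9


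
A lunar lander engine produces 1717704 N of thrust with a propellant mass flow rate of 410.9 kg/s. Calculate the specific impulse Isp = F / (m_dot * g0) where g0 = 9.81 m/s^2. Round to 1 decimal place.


Step 1: m_dot * g0 = 410.9 * 9.81 = 4030.93
Step 2: Isp = 1717704 / 4030.93 = 426.1 s

426.1


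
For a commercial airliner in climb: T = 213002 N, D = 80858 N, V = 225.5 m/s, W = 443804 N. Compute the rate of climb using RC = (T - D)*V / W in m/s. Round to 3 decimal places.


Step 1: Excess thrust = T - D = 213002 - 80858 = 132144 N
Step 2: Excess power = 132144 * 225.5 = 29798472.0 W
Step 3: RC = 29798472.0 / 443804 = 67.143 m/s

67.143


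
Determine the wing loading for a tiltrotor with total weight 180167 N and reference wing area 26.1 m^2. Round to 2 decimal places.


Step 1: Wing loading = W / S = 180167 / 26.1
Step 2: Wing loading = 6902.95 N/m^2

6902.95


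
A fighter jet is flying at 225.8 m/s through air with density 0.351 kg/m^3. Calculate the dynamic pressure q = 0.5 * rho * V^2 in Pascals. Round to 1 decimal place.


Step 1: V^2 = 225.8^2 = 50985.64
Step 2: q = 0.5 * 0.351 * 50985.64
Step 3: q = 8948.0 Pa

8948.0


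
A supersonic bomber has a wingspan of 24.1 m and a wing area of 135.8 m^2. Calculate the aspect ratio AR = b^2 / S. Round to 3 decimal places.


Step 1: b^2 = 24.1^2 = 580.81
Step 2: AR = 580.81 / 135.8 = 4.277

4.277


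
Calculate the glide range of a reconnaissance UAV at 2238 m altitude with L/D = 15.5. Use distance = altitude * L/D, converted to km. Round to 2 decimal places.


Step 1: Glide distance = altitude * L/D = 2238 * 15.5 = 34689.0 m
Step 2: Convert to km: 34689.0 / 1000 = 34.69 km

34.69


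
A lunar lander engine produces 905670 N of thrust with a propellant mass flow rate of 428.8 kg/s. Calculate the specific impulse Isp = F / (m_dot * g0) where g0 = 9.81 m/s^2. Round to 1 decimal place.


Step 1: m_dot * g0 = 428.8 * 9.81 = 4206.53
Step 2: Isp = 905670 / 4206.53 = 215.3 s

215.3


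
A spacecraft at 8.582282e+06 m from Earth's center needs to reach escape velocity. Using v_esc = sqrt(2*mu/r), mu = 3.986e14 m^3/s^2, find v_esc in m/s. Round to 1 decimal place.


Step 1: 2*mu/r = 2 * 3.986e14 / 8.582282e+06 = 92889047.4585
Step 2: v_esc = sqrt(92889047.4585) = 9637.9 m/s

9637.9


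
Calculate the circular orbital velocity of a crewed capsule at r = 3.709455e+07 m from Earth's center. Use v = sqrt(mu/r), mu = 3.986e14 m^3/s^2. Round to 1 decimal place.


Step 1: mu / r = 3.986e14 / 3.709455e+07 = 10745513.8289
Step 2: v = sqrt(10745513.8289) = 3278.0 m/s

3278.0


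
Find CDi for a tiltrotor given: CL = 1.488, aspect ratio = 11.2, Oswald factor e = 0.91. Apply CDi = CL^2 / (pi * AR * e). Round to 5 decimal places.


Step 1: CL^2 = 1.488^2 = 2.214144
Step 2: pi * AR * e = 3.14159 * 11.2 * 0.91 = 32.019112
Step 3: CDi = 2.214144 / 32.019112 = 0.06915

0.06915


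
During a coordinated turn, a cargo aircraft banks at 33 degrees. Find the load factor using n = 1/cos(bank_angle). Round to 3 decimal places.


Step 1: Convert 33 degrees to radians = 0.575959
Step 2: cos(33 deg) = 0.838671
Step 3: n = 1 / 0.838671 = 1.192

1.192


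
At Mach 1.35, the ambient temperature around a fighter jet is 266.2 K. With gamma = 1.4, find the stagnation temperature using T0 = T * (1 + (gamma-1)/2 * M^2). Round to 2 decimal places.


Step 1: (gamma-1)/2 = 0.2
Step 2: M^2 = 1.8225
Step 3: 1 + 0.2 * 1.8225 = 1.3645
Step 4: T0 = 266.2 * 1.3645 = 363.23 K

363.23


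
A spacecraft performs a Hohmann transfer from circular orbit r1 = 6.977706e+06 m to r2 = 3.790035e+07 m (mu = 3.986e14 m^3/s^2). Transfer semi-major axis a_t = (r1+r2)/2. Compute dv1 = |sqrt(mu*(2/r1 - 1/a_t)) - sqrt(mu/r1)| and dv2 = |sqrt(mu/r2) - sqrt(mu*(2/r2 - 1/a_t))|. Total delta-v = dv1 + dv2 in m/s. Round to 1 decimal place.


Step 1: Transfer semi-major axis a_t = (6.977706e+06 + 3.790035e+07) / 2 = 2.243903e+07 m
Step 2: v1 (circular at r1) = sqrt(mu/r1) = 7558.09 m/s
Step 3: v_t1 = sqrt(mu*(2/r1 - 1/a_t)) = 9822.72 m/s
Step 4: dv1 = |9822.72 - 7558.09| = 2264.63 m/s
Step 5: v2 (circular at r2) = 3243.0 m/s, v_t2 = 1808.43 m/s
Step 6: dv2 = |3243.0 - 1808.43| = 1434.57 m/s
Step 7: Total delta-v = 2264.63 + 1434.57 = 3699.2 m/s

3699.2


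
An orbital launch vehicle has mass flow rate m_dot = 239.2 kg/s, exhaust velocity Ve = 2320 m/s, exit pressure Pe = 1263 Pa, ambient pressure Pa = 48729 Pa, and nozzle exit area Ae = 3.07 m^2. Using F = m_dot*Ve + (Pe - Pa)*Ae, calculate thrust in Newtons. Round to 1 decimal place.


Step 1: Momentum thrust = m_dot * Ve = 239.2 * 2320 = 554944.0 N
Step 2: Pressure thrust = (Pe - Pa) * Ae = (1263 - 48729) * 3.07 = -145720.62 N
Step 3: Total thrust F = 554944.0 + -145720.62 = 409223.4 N

409223.4


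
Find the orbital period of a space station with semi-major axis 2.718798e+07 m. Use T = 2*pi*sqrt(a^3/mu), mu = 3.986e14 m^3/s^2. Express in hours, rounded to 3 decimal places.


Step 1: a^3 / mu = 2.009698e+22 / 3.986e14 = 5.041892e+07
Step 2: sqrt(5.041892e+07) = 7100.6281 s
Step 3: T = 2*pi * 7100.6281 = 44614.56 s
Step 4: T in hours = 44614.56 / 3600 = 12.393 hours

12.393


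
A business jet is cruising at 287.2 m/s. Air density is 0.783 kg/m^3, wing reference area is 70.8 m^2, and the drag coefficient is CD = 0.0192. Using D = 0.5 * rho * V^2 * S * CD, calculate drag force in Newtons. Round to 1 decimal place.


Step 1: Dynamic pressure q = 0.5 * 0.783 * 287.2^2 = 32292.4234 Pa
Step 2: Drag D = q * S * CD = 32292.4234 * 70.8 * 0.0192
Step 3: D = 43897.0 N

43897.0


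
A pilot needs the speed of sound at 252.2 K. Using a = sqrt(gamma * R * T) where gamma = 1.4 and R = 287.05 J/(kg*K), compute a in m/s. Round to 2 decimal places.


Step 1: gamma * R * T = 1.4 * 287.05 * 252.2 = 101351.614
Step 2: a = sqrt(101351.614) = 318.36 m/s

318.36


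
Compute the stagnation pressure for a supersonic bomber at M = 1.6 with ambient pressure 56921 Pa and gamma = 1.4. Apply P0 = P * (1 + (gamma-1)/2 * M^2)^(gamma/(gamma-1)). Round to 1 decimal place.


Step 1: (gamma-1)/2 * M^2 = 0.2 * 2.56 = 0.512
Step 2: 1 + 0.512 = 1.512
Step 3: Exponent gamma/(gamma-1) = 3.5
Step 4: P0 = 56921 * 1.512^3.5 = 241937.8 Pa

241937.8


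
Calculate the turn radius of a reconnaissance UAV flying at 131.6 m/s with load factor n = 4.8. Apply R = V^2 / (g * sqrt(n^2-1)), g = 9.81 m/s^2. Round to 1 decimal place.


Step 1: V^2 = 131.6^2 = 17318.56
Step 2: n^2 - 1 = 4.8^2 - 1 = 22.04
Step 3: sqrt(22.04) = 4.694678
Step 4: R = 17318.56 / (9.81 * 4.694678) = 376.0 m

376.0


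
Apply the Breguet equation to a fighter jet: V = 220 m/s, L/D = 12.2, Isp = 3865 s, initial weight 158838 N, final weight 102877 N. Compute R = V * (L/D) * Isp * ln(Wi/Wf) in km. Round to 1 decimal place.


Step 1: Coefficient = V * (L/D) * Isp = 220 * 12.2 * 3865 = 10373660.0 m
Step 2: Wi/Wf = 158838 / 102877 = 1.54396
Step 3: ln(1.54396) = 0.434351
Step 4: R = 10373660.0 * 0.434351 = 4505806.6 m = 4505.8 km

4505.8


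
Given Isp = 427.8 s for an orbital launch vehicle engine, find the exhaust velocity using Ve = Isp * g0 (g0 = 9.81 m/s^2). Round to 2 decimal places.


Step 1: Ve = Isp * g0 = 427.8 * 9.81
Step 2: Ve = 4196.72 m/s

4196.72


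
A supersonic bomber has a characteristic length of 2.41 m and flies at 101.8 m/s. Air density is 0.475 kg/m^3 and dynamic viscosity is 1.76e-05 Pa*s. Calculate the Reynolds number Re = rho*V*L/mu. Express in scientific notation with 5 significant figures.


Step 1: Numerator = rho * V * L = 0.475 * 101.8 * 2.41 = 116.53555
Step 2: Re = 116.53555 / 1.76e-05
Step 3: Re = 6.6213e+06

6.6213e+06


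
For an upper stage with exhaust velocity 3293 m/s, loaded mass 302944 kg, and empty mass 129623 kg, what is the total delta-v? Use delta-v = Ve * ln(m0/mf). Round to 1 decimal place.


Step 1: Mass ratio m0/mf = 302944 / 129623 = 2.337116
Step 2: ln(2.337116) = 0.848918
Step 3: delta-v = 3293 * 0.848918 = 2795.5 m/s

2795.5


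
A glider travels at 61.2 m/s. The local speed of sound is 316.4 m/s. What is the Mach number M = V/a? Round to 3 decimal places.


Step 1: M = V / a = 61.2 / 316.4
Step 2: M = 0.193

0.193


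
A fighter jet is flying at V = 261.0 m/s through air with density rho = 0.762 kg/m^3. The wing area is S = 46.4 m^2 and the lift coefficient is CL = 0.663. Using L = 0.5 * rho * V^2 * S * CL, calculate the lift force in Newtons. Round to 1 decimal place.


Step 1: Calculate dynamic pressure q = 0.5 * 0.762 * 261.0^2 = 0.5 * 0.762 * 68121.0 = 25954.101 Pa
Step 2: Multiply by wing area and lift coefficient: L = 25954.101 * 46.4 * 0.663
Step 3: L = 1204270.2864 * 0.663 = 798431.2 N

798431.2


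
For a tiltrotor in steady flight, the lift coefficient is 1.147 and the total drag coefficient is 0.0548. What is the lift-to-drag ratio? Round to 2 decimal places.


Step 1: L/D = CL / CD = 1.147 / 0.0548
Step 2: L/D = 20.93

20.93


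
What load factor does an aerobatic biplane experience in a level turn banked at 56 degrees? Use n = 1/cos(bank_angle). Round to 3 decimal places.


Step 1: Convert 56 degrees to radians = 0.977384
Step 2: cos(56 deg) = 0.559193
Step 3: n = 1 / 0.559193 = 1.788

1.788


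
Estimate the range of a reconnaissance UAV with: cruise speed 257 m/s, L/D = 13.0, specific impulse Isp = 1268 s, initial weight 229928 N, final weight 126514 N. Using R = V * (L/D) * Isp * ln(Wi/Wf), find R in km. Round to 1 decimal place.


Step 1: Coefficient = V * (L/D) * Isp = 257 * 13.0 * 1268 = 4236388.0 m
Step 2: Wi/Wf = 229928 / 126514 = 1.817412
Step 3: ln(1.817412) = 0.597413
Step 4: R = 4236388.0 * 0.597413 = 2530874.3 m = 2530.9 km

2530.9


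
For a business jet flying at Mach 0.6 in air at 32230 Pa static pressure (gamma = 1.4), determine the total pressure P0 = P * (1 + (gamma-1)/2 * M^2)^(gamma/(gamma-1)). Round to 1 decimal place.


Step 1: (gamma-1)/2 * M^2 = 0.2 * 0.36 = 0.072
Step 2: 1 + 0.072 = 1.072
Step 3: Exponent gamma/(gamma-1) = 3.5
Step 4: P0 = 32230 * 1.072^3.5 = 41109.5 Pa

41109.5


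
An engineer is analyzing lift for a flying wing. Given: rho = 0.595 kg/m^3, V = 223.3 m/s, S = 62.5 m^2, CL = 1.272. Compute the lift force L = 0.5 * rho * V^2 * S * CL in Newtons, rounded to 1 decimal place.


Step 1: Calculate dynamic pressure q = 0.5 * 0.595 * 223.3^2 = 0.5 * 0.595 * 49862.89 = 14834.2098 Pa
Step 2: Multiply by wing area and lift coefficient: L = 14834.2098 * 62.5 * 1.272
Step 3: L = 927138.1109 * 1.272 = 1179319.7 N

1179319.7


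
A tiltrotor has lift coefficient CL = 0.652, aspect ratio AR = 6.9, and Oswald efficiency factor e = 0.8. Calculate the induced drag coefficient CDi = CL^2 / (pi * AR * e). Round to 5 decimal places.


Step 1: CL^2 = 0.652^2 = 0.425104
Step 2: pi * AR * e = 3.14159 * 6.9 * 0.8 = 17.341591
Step 3: CDi = 0.425104 / 17.341591 = 0.02451

0.02451


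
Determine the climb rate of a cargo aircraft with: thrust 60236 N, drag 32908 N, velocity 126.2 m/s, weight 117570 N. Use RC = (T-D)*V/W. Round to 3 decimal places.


Step 1: Excess thrust = T - D = 60236 - 32908 = 27328 N
Step 2: Excess power = 27328 * 126.2 = 3448793.6 W
Step 3: RC = 3448793.6 / 117570 = 29.334 m/s

29.334


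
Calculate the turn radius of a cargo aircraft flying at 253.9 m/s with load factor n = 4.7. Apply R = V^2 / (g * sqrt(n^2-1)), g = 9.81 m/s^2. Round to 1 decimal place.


Step 1: V^2 = 253.9^2 = 64465.21
Step 2: n^2 - 1 = 4.7^2 - 1 = 21.09
Step 3: sqrt(21.09) = 4.592385
Step 4: R = 64465.21 / (9.81 * 4.592385) = 1430.9 m

1430.9


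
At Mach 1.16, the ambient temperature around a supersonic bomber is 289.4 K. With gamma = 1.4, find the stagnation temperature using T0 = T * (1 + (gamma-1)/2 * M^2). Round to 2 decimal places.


Step 1: (gamma-1)/2 = 0.2
Step 2: M^2 = 1.3456
Step 3: 1 + 0.2 * 1.3456 = 1.26912
Step 4: T0 = 289.4 * 1.26912 = 367.28 K

367.28


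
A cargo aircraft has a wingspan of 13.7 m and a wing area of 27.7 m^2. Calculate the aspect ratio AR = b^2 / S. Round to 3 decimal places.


Step 1: b^2 = 13.7^2 = 187.69
Step 2: AR = 187.69 / 27.7 = 6.776

6.776


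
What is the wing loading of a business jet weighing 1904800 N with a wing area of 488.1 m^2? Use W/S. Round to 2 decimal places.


Step 1: Wing loading = W / S = 1904800 / 488.1
Step 2: Wing loading = 3902.48 N/m^2

3902.48


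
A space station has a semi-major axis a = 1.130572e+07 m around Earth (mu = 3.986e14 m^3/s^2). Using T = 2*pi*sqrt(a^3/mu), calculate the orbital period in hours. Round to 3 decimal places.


Step 1: a^3 / mu = 1.445089e+21 / 3.986e14 = 3.625412e+06
Step 2: sqrt(3.625412e+06) = 1904.0515 s
Step 3: T = 2*pi * 1904.0515 = 11963.51 s
Step 4: T in hours = 11963.51 / 3600 = 3.323 hours

3.323


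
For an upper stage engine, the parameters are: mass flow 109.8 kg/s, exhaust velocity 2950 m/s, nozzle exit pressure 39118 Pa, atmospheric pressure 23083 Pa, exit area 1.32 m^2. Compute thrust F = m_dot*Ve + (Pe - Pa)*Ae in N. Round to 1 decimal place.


Step 1: Momentum thrust = m_dot * Ve = 109.8 * 2950 = 323910.0 N
Step 2: Pressure thrust = (Pe - Pa) * Ae = (39118 - 23083) * 1.32 = 21166.20 N
Step 3: Total thrust F = 323910.0 + 21166.20 = 345076.2 N

345076.2


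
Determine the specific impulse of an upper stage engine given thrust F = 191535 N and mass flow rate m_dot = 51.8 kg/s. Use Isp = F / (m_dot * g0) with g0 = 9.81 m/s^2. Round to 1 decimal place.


Step 1: m_dot * g0 = 51.8 * 9.81 = 508.16
Step 2: Isp = 191535 / 508.16 = 376.9 s

376.9


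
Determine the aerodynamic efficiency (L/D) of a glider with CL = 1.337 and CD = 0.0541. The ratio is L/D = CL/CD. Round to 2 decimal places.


Step 1: L/D = CL / CD = 1.337 / 0.0541
Step 2: L/D = 24.71

24.71


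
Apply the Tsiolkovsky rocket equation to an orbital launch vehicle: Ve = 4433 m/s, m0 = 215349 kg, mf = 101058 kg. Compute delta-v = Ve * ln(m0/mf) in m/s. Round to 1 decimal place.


Step 1: Mass ratio m0/mf = 215349 / 101058 = 2.130945
Step 2: ln(2.130945) = 0.756565
Step 3: delta-v = 4433 * 0.756565 = 3353.9 m/s

3353.9


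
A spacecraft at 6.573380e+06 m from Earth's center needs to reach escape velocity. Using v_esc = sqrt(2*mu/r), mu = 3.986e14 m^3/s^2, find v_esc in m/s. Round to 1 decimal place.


Step 1: 2*mu/r = 2 * 3.986e14 / 6.573380e+06 = 121277029.4734
Step 2: v_esc = sqrt(121277029.4734) = 11012.6 m/s

11012.6


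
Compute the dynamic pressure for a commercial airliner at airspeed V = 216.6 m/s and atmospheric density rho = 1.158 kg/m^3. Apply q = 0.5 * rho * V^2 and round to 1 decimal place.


Step 1: V^2 = 216.6^2 = 46915.56
Step 2: q = 0.5 * 1.158 * 46915.56
Step 3: q = 27164.1 Pa

27164.1


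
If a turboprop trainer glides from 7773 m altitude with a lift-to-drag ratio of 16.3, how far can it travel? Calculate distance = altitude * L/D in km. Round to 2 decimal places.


Step 1: Glide distance = altitude * L/D = 7773 * 16.3 = 126699.9 m
Step 2: Convert to km: 126699.9 / 1000 = 126.70 km

126.70


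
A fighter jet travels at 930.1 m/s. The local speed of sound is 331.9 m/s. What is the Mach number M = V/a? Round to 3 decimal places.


Step 1: M = V / a = 930.1 / 331.9
Step 2: M = 2.802

2.802


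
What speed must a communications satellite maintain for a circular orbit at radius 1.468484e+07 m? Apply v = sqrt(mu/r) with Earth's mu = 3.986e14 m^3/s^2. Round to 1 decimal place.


Step 1: mu / r = 3.986e14 / 1.468484e+07 = 27143639.2906
Step 2: v = sqrt(27143639.2906) = 5210.0 m/s

5210.0


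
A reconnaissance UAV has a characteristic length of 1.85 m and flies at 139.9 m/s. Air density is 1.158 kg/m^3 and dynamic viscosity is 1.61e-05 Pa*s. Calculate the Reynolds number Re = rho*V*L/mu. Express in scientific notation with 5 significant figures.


Step 1: Numerator = rho * V * L = 1.158 * 139.9 * 1.85 = 299.70777
Step 2: Re = 299.70777 / 1.61e-05
Step 3: Re = 1.8615e+07

1.8615e+07


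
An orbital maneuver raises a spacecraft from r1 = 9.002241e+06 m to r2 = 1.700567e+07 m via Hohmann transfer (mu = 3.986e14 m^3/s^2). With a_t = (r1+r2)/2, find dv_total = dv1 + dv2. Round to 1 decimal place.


Step 1: Transfer semi-major axis a_t = (9.002241e+06 + 1.700567e+07) / 2 = 1.300396e+07 m
Step 2: v1 (circular at r1) = sqrt(mu/r1) = 6654.16 m/s
Step 3: v_t1 = sqrt(mu*(2/r1 - 1/a_t)) = 7609.44 m/s
Step 4: dv1 = |7609.44 - 6654.16| = 955.27 m/s
Step 5: v2 (circular at r2) = 4841.41 m/s, v_t2 = 4028.18 m/s
Step 6: dv2 = |4841.41 - 4028.18| = 813.22 m/s
Step 7: Total delta-v = 955.27 + 813.22 = 1768.5 m/s

1768.5


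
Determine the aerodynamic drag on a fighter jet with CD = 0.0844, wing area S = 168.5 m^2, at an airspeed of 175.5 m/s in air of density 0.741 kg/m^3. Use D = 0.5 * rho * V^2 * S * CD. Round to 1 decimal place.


Step 1: Dynamic pressure q = 0.5 * 0.741 * 175.5^2 = 11411.4926 Pa
Step 2: Drag D = q * S * CD = 11411.4926 * 168.5 * 0.0844
Step 3: D = 162287.4 N

162287.4


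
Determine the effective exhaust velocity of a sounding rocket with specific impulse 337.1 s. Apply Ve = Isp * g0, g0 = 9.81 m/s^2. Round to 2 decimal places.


Step 1: Ve = Isp * g0 = 337.1 * 9.81
Step 2: Ve = 3306.95 m/s

3306.95


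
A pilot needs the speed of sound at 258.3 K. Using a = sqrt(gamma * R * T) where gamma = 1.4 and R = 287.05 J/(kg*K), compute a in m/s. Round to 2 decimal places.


Step 1: gamma * R * T = 1.4 * 287.05 * 258.3 = 103803.021
Step 2: a = sqrt(103803.021) = 322.18 m/s

322.18


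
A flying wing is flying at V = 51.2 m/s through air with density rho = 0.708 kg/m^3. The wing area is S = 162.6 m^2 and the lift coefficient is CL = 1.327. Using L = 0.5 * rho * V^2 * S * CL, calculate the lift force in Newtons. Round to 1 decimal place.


Step 1: Calculate dynamic pressure q = 0.5 * 0.708 * 51.2^2 = 0.5 * 0.708 * 2621.44 = 927.9898 Pa
Step 2: Multiply by wing area and lift coefficient: L = 927.9898 * 162.6 * 1.327
Step 3: L = 150891.135 * 1.327 = 200232.5 N

200232.5


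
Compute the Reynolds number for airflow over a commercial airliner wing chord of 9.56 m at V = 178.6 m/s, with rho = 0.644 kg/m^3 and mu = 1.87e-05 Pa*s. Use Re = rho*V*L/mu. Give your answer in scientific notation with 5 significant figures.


Step 1: Numerator = rho * V * L = 0.644 * 178.6 * 9.56 = 1099.575904
Step 2: Re = 1099.575904 / 1.87e-05
Step 3: Re = 5.8801e+07

5.8801e+07


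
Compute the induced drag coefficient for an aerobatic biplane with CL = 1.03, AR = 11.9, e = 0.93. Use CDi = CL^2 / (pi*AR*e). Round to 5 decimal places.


Step 1: CL^2 = 1.03^2 = 1.0609
Step 2: pi * AR * e = 3.14159 * 11.9 * 0.93 = 34.768006
Step 3: CDi = 1.0609 / 34.768006 = 0.03051

0.03051


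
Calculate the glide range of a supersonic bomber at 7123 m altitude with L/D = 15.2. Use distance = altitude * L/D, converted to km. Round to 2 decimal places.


Step 1: Glide distance = altitude * L/D = 7123 * 15.2 = 108269.6 m
Step 2: Convert to km: 108269.6 / 1000 = 108.27 km

108.27


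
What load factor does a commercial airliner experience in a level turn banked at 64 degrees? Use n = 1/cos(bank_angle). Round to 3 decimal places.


Step 1: Convert 64 degrees to radians = 1.117011
Step 2: cos(64 deg) = 0.438371
Step 3: n = 1 / 0.438371 = 2.281

2.281


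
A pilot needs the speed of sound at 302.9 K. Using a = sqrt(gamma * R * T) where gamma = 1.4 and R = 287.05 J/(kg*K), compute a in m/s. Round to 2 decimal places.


Step 1: gamma * R * T = 1.4 * 287.05 * 302.9 = 121726.423
Step 2: a = sqrt(121726.423) = 348.89 m/s

348.89


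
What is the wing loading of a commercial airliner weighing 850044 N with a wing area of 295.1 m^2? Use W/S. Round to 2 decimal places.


Step 1: Wing loading = W / S = 850044 / 295.1
Step 2: Wing loading = 2880.53 N/m^2

2880.53


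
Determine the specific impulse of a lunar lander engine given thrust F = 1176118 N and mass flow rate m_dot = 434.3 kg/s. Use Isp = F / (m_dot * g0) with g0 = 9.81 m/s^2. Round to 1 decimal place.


Step 1: m_dot * g0 = 434.3 * 9.81 = 4260.48
Step 2: Isp = 1176118 / 4260.48 = 276.1 s

276.1


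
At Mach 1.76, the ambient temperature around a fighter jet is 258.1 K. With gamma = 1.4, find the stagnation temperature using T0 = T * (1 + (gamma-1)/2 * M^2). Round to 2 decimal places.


Step 1: (gamma-1)/2 = 0.2
Step 2: M^2 = 3.0976
Step 3: 1 + 0.2 * 3.0976 = 1.61952
Step 4: T0 = 258.1 * 1.61952 = 418.00 K

418.00


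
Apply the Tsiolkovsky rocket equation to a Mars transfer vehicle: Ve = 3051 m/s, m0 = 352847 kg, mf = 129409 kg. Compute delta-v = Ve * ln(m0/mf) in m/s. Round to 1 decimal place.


Step 1: Mass ratio m0/mf = 352847 / 129409 = 2.726603
Step 2: ln(2.726603) = 1.003057
Step 3: delta-v = 3051 * 1.003057 = 3060.3 m/s

3060.3


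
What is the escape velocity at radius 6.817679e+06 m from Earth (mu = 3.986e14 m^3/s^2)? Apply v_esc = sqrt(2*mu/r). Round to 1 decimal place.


Step 1: 2*mu/r = 2 * 3.986e14 / 6.817679e+06 = 116931289.9595
Step 2: v_esc = sqrt(116931289.9595) = 10813.5 m/s

10813.5


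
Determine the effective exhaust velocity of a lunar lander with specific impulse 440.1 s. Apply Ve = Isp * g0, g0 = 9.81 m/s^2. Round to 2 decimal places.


Step 1: Ve = Isp * g0 = 440.1 * 9.81
Step 2: Ve = 4317.38 m/s

4317.38


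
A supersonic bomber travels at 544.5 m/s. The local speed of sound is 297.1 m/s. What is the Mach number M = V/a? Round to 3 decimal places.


Step 1: M = V / a = 544.5 / 297.1
Step 2: M = 1.833

1.833


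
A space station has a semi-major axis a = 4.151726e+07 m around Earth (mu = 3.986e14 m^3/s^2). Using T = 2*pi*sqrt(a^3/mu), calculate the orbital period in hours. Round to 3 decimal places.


Step 1: a^3 / mu = 7.156259e+22 / 3.986e14 = 1.795348e+08
Step 2: sqrt(1.795348e+08) = 13399.0614 s
Step 3: T = 2*pi * 13399.0614 = 84188.79 s
Step 4: T in hours = 84188.79 / 3600 = 23.386 hours

23.386


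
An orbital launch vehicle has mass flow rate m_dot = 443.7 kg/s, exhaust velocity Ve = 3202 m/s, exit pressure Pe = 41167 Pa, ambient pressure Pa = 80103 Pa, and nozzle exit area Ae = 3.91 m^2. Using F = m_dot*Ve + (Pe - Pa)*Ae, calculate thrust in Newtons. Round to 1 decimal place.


Step 1: Momentum thrust = m_dot * Ve = 443.7 * 3202 = 1420727.4 N
Step 2: Pressure thrust = (Pe - Pa) * Ae = (41167 - 80103) * 3.91 = -152239.76 N
Step 3: Total thrust F = 1420727.4 + -152239.76 = 1268487.6 N

1268487.6


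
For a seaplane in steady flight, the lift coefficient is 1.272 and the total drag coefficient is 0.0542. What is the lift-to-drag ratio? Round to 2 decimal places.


Step 1: L/D = CL / CD = 1.272 / 0.0542
Step 2: L/D = 23.47

23.47


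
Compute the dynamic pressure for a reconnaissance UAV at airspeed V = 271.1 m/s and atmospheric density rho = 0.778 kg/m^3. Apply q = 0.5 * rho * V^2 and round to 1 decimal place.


Step 1: V^2 = 271.1^2 = 73495.21
Step 2: q = 0.5 * 0.778 * 73495.21
Step 3: q = 28589.6 Pa

28589.6


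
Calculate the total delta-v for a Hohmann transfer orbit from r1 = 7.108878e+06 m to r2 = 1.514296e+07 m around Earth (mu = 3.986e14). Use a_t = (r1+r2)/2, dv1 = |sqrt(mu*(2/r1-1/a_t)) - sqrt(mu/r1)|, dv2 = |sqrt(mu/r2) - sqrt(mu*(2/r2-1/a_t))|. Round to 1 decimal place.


Step 1: Transfer semi-major axis a_t = (7.108878e+06 + 1.514296e+07) / 2 = 1.112592e+07 m
Step 2: v1 (circular at r1) = sqrt(mu/r1) = 7488.04 m/s
Step 3: v_t1 = sqrt(mu*(2/r1 - 1/a_t)) = 8735.86 m/s
Step 4: dv1 = |8735.86 - 7488.04| = 1247.82 m/s
Step 5: v2 (circular at r2) = 5130.54 m/s, v_t2 = 4101.06 m/s
Step 6: dv2 = |5130.54 - 4101.06| = 1029.48 m/s
Step 7: Total delta-v = 1247.82 + 1029.48 = 2277.3 m/s

2277.3


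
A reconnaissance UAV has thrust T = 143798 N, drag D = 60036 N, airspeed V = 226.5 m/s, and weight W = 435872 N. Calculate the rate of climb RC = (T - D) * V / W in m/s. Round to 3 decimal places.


Step 1: Excess thrust = T - D = 143798 - 60036 = 83762 N
Step 2: Excess power = 83762 * 226.5 = 18972093.0 W
Step 3: RC = 18972093.0 / 435872 = 43.527 m/s

43.527


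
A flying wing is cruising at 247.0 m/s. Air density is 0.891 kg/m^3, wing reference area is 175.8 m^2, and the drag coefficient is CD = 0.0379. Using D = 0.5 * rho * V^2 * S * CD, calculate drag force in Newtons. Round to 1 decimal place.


Step 1: Dynamic pressure q = 0.5 * 0.891 * 247.0^2 = 27179.5095 Pa
Step 2: Drag D = q * S * CD = 27179.5095 * 175.8 * 0.0379
Step 3: D = 181092.2 N

181092.2


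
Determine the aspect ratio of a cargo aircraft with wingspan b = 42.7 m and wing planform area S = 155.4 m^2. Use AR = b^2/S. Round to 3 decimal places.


Step 1: b^2 = 42.7^2 = 1823.29
Step 2: AR = 1823.29 / 155.4 = 11.733

11.733


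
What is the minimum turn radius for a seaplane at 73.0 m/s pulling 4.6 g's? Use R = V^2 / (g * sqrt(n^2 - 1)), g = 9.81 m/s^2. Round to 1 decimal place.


Step 1: V^2 = 73.0^2 = 5329.0
Step 2: n^2 - 1 = 4.6^2 - 1 = 20.16
Step 3: sqrt(20.16) = 4.489989
Step 4: R = 5329.0 / (9.81 * 4.489989) = 121.0 m

121.0


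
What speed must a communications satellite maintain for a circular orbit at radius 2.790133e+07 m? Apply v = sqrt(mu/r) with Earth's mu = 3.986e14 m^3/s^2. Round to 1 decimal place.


Step 1: mu / r = 3.986e14 / 2.790133e+07 = 14286057.3313
Step 2: v = sqrt(14286057.3313) = 3779.7 m/s

3779.7


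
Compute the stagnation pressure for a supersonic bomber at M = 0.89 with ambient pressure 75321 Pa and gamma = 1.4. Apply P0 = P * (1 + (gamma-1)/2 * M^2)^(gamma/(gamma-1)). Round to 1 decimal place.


Step 1: (gamma-1)/2 * M^2 = 0.2 * 0.7921 = 0.15842
Step 2: 1 + 0.15842 = 1.15842
Step 3: Exponent gamma/(gamma-1) = 3.5
Step 4: P0 = 75321 * 1.15842^3.5 = 126022.3 Pa

126022.3


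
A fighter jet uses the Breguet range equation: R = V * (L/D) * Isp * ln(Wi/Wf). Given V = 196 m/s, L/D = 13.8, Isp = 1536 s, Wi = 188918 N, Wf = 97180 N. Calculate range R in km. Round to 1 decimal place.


Step 1: Coefficient = V * (L/D) * Isp = 196 * 13.8 * 1536 = 4154572.8 m
Step 2: Wi/Wf = 188918 / 97180 = 1.944001
Step 3: ln(1.944001) = 0.664748
Step 4: R = 4154572.8 * 0.664748 = 2761744.5 m = 2761.7 km

2761.7
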